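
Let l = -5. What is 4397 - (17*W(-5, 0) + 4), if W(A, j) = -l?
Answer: 4308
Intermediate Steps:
W(A, j) = 5 (W(A, j) = -1*(-5) = 5)
4397 - (17*W(-5, 0) + 4) = 4397 - (17*5 + 4) = 4397 - (85 + 4) = 4397 - 1*89 = 4397 - 89 = 4308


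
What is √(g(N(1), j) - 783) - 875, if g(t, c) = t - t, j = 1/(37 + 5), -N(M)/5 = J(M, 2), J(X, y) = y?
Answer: -875 + 3*I*√87 ≈ -875.0 + 27.982*I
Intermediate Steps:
N(M) = -10 (N(M) = -5*2 = -10)
j = 1/42 ≈ 0.023810
g(t, c) = 0
√(g(N(1), j) - 783) - 875 = √(0 - 783) - 875 = √(-783) - 875 = 3*I*√87 - 875 = -875 + 3*I*√87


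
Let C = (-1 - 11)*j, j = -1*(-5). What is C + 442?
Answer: 382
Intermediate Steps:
j = 5
C = -60 (C = (-1 - 11)*5 = -12*5 = -60)
C + 442 = -60 + 442 = 382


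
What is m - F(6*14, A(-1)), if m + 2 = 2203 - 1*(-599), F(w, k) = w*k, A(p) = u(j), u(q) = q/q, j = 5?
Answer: 2716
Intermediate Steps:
u(q) = 1
A(p) = 1
F(w, k) = k*w
m = 2800 (m = -2 + (2203 - 1*(-599)) = -2 + (2203 + 599) = -2 + 2802 = 2800)
m - F(6*14, A(-1)) = 2800 - 6*14 = 2800 - 84 = 2716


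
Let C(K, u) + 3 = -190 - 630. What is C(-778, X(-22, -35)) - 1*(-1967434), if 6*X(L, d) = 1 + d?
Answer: 1966611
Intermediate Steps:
X(L, d) = ⅙ + d/6 (X(L, d) = (1 + d)/6 = ⅙ + d/6)
C(K, u) = -823 (C(K, u) = -3 + (-190 - 630) = -3 - 820 = -823)
C(-778, X(-22, -35)) - 1*(-1967434) = -823 - 1*(-1967434) = -823 + 1967434 = 1966611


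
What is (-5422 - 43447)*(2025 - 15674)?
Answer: 667012981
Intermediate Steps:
(-5422 - 43447)*(2025 - 15674) = -48869*(-13649) = 667012981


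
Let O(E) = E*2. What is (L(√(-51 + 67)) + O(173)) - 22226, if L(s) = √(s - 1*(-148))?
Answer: -21880 + 2*√38 ≈ -21868.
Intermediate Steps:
L(s) = √(148 + s) (L(s) = √(s + 148) = √(148 + s))
O(E) = 2*E
(L(√(-51 + 67)) + O(173)) - 22226 = (√(148 + √(-51 + 67)) + 2*173) - 22226 = (√(148 + √16) + 346) - 22226 = (√(148 + 4) + 346) - 22226 = (√152 + 346) - 22226 = (2*√38 + 346) - 22226 = (346 + 2*√38) - 22226 = -21880 + 2*√38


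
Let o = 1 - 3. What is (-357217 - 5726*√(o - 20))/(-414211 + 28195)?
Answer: 357217/386016 + 2863*I*√22/193008 ≈ 0.92539 + 0.069576*I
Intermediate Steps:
o = -2
(-357217 - 5726*√(o - 20))/(-414211 + 28195) = (-357217 - 5726*√(-2 - 20))/(-414211 + 28195) = (-357217 - 5726*I*√22)/(-386016) = (-357217 - 5726*I*√22)*(-1/386016) = 357217/386016 + 2863*I*√22/193008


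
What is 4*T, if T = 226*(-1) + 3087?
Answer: 11444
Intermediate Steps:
T = 2861 (T = -226 + 3087 = 2861)
4*T = 4*2861 = 11444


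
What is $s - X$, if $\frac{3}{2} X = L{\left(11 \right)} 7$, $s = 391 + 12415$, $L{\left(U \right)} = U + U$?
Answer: $\frac{38110}{3} \approx 12703.0$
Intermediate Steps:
$L{\left(U \right)} = 2 U$
$s = 12806$
$X = \frac{308}{3}$ ($X = \frac{2 \cdot 2 \cdot 11 \cdot 7}{3} = \frac{2 \cdot 22 \cdot 7}{3} = \frac{2}{3} \cdot 154 = \frac{308}{3} \approx 102.67$)
$s - X = 12806 - \frac{308}{3} = \frac{38110}{3}$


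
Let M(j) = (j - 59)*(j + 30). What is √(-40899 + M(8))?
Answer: I*√42837 ≈ 206.97*I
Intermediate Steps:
M(j) = (-59 + j)*(30 + j)
√(-40899 + M(8)) = √(-40899 + (-1770 + 8² - 29*8)) = √(-40899 + (-1770 + 64 - 232)) = √(-40899 - 1938) = √(-42837) = I*√42837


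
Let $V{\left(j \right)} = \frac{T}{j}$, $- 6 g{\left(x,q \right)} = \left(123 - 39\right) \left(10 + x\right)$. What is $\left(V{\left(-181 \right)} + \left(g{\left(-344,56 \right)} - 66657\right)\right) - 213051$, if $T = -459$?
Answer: $- \frac{49780333}{181} \approx -2.7503 \cdot 10^{5}$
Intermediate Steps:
$g{\left(x,q \right)} = -140 - 14 x$ ($g{\left(x,q \right)} = - \frac{\left(123 - 39\right) \left(10 + x\right)}{6} = - \frac{84 \left(10 + x\right)}{6} = - \frac{840 + 84 x}{6} = -140 - 14 x$)
$V{\left(j \right)} = - \frac{459}{j}$
$\left(V{\left(-181 \right)} + \left(g{\left(-344,56 \right)} - 66657\right)\right) - 213051 = \left(- \frac{459}{-181} - 61981\right) - 213051 = \left(\left(-459\right) \left(- \frac{1}{181}\right) + \left(\left(-140 + 4816\right) - 66657\right)\right) - 213051 = \left(\frac{459}{181} + \left(4676 - 66657\right)\right) - 213051 = \left(\frac{459}{181} - 61981\right) - 213051 = - \frac{11218102}{181} - 213051 = - \frac{49780333}{181}$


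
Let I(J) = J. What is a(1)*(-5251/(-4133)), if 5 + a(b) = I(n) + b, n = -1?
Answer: -26255/4133 ≈ -6.3525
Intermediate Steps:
a(b) = -6 + b (a(b) = -5 + (-1 + b) = -6 + b)
a(1)*(-5251/(-4133)) = (-6 + 1)*(-5251/(-4133)) = -(-26255)*(-1)/4133 = -5*5251/4133 = -26255/4133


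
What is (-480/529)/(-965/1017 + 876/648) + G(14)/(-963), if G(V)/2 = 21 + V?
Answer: -2911645250/1252680993 ≈ -2.3243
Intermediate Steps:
G(V) = 42 + 2*V (G(V) = 2*(21 + V) = 42 + 2*V)
(-480/529)/(-965/1017 + 876/648) + G(14)/(-963) = (-480/529)/(-965/1017 + 876/648) + (42 + 2*14)/(-963) = (-480*1/529)/(-965*1/1017 + 876*(1/648)) + (42 + 28)*(-1/963) = -480/(529*(-965/1017 + 73/54)) + 70*(-1/963) = -480/(529*2459/6102) - 70/963 = -480/529*6102/2459 - 70/963 = -2928960/1300811 - 70/963 = -2911645250/1252680993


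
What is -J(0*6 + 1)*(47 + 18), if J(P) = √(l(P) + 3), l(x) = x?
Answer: -130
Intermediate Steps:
J(P) = √(3 + P) (J(P) = √(P + 3) = √(3 + P))
-J(0*6 + 1)*(47 + 18) = -√(3 + (0*6 + 1))*(47 + 18) = -√(3 + (0 + 1))*65 = -√(3 + 1)*65 = -√4*65 = -2*65 = -1*130 = -130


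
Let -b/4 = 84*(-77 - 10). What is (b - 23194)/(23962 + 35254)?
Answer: 3019/29608 ≈ 0.10197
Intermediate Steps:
b = 29232 (b = -336*(-77 - 10) = -336*(-87) = -4*(-7308) = 29232)
(b - 23194)/(23962 + 35254) = (29232 - 23194)/(23962 + 35254) = 6038/59216 = 6038*(1/59216) = 3019/29608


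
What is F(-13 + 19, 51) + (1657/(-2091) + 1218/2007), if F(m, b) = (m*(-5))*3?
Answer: -14017633/155431 ≈ -90.186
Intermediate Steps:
F(m, b) = -15*m (F(m, b) = -5*m*3 = -15*m)
F(-13 + 19, 51) + (1657/(-2091) + 1218/2007) = -15*(-13 + 19) + (1657/(-2091) + 1218/2007) = -15*6 + (1657*(-1/2091) + 1218*(1/2007)) = -90 + (-1657/2091 + 406/669) = -90 - 28843/155431 = -14017633/155431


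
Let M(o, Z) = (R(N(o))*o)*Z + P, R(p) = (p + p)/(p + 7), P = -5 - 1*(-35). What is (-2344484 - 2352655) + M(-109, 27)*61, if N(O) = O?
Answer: -86342922/17 ≈ -5.0790e+6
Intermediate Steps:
P = 30 (P = -5 + 35 = 30)
R(p) = 2*p/(7 + p) (R(p) = (2*p)/(7 + p) = 2*p/(7 + p))
M(o, Z) = 30 + 2*Z*o²/(7 + o) (M(o, Z) = ((2*o/(7 + o))*o)*Z + 30 = (2*o²/(7 + o))*Z + 30 = 2*Z*o²/(7 + o) + 30 = 30 + 2*Z*o²/(7 + o))
(-2344484 - 2352655) + M(-109, 27)*61 = (-2344484 - 2352655) + (2*(105 + 15*(-109) + 27*(-109)²)/(7 - 109))*61 = -4697139 + (2*(105 - 1635 + 27*11881)/(-102))*61 = -4697139 + (2*(-1/102)*(105 - 1635 + 320787))*61 = -4697139 + (2*(-1/102)*319257)*61 = -4697139 - 106419/17*61 = -4697139 - 6491559/17 = -86342922/17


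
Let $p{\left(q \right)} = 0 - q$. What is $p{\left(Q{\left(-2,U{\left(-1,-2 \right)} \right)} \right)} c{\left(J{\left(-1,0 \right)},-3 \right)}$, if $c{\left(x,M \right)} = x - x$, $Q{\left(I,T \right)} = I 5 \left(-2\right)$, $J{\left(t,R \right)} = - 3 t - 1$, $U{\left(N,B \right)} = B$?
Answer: $0$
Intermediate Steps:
$J{\left(t,R \right)} = -1 - 3 t$
$Q{\left(I,T \right)} = - 10 I$ ($Q{\left(I,T \right)} = 5 I \left(-2\right) = - 10 I$)
$c{\left(x,M \right)} = 0$
$p{\left(q \right)} = - q$
$p{\left(Q{\left(-2,U{\left(-1,-2 \right)} \right)} \right)} c{\left(J{\left(-1,0 \right)},-3 \right)} = - \left(-10\right) \left(-2\right) 0 = \left(-1\right) 20 \cdot 0 = \left(-20\right) 0 = 0$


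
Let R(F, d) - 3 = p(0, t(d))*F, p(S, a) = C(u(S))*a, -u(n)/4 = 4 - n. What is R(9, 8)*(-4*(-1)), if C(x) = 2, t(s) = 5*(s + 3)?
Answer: 3972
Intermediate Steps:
t(s) = 15 + 5*s (t(s) = 5*(3 + s) = 15 + 5*s)
u(n) = -16 + 4*n (u(n) = -4*(4 - n) = -16 + 4*n)
p(S, a) = 2*a
R(F, d) = 3 + F*(30 + 10*d) (R(F, d) = 3 + (2*(15 + 5*d))*F = 3 + (30 + 10*d)*F = 3 + F*(30 + 10*d))
R(9, 8)*(-4*(-1)) = (3 + 10*9*(3 + 8))*(-4*(-1)) = (3 + 10*9*11)*4 = (3 + 990)*4 = 993*4 = 3972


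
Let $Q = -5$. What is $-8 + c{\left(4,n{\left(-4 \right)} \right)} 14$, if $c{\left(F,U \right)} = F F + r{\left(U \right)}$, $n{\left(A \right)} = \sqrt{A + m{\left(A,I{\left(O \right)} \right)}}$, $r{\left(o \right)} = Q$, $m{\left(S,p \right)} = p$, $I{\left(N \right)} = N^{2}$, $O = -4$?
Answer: $146$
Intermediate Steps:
$r{\left(o \right)} = -5$
$n{\left(A \right)} = \sqrt{16 + A}$ ($n{\left(A \right)} = \sqrt{A + \left(-4\right)^{2}} = \sqrt{A + 16} = \sqrt{16 + A}$)
$c{\left(F,U \right)} = -5 + F^{2}$ ($c{\left(F,U \right)} = F F - 5 = F^{2} - 5 = -5 + F^{2}$)
$-8 + c{\left(4,n{\left(-4 \right)} \right)} 14 = -8 + \left(-5 + 4^{2}\right) 14 = -8 + \left(-5 + 16\right) 14 = -8 + 11 \cdot 14 = -8 + 154 = 146$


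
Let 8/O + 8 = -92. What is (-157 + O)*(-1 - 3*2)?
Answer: 27489/25 ≈ 1099.6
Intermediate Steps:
O = -2/25 (O = 8/(-8 - 92) = 8/(-100) = 8*(-1/100) = -2/25 ≈ -0.080000)
(-157 + O)*(-1 - 3*2) = (-157 - 2/25)*(-1 - 3*2) = -3927*(-1 - 6)/25 = -3927/25*(-7) = 27489/25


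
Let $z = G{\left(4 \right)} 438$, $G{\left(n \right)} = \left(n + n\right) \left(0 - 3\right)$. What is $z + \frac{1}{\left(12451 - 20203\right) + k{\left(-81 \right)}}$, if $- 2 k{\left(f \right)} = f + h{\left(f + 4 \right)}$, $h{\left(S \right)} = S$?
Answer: $- \frac{80658577}{7673} \approx -10512.0$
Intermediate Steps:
$k{\left(f \right)} = -2 - f$ ($k{\left(f \right)} = - \frac{f + \left(f + 4\right)}{2} = - \frac{f + \left(4 + f\right)}{2} = - \frac{4 + 2 f}{2} = -2 - f$)
$G{\left(n \right)} = - 6 n$ ($G{\left(n \right)} = 2 n \left(-3\right) = - 6 n$)
$z = -10512$ ($z = \left(-6\right) 4 \cdot 438 = \left(-24\right) 438 = -10512$)
$z + \frac{1}{\left(12451 - 20203\right) + k{\left(-81 \right)}} = -10512 + \frac{1}{\left(12451 - 20203\right) - -79} = -10512 + \frac{1}{\left(12451 - 20203\right) + \left(-2 + 81\right)} = -10512 + \frac{1}{-7752 + 79} = -10512 + \frac{1}{-7673} = -10512 - \frac{1}{7673} = - \frac{80658577}{7673}$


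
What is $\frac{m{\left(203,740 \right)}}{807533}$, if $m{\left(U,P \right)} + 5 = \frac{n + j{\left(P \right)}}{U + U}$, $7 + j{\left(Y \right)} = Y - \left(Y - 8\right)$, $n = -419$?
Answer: $- \frac{1224}{163929199} \approx -7.4666 \cdot 10^{-6}$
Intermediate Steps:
$j{\left(Y \right)} = 1$ ($j{\left(Y \right)} = -7 + \left(Y - \left(Y - 8\right)\right) = -7 + \left(Y - \left(-8 + Y\right)\right) = -7 + 8 = 1$)
$m{\left(U,P \right)} = -5 - \frac{209}{U}$ ($m{\left(U,P \right)} = -5 + \frac{-419 + 1}{U + U} = -5 - \frac{418}{2 U} = -5 - 418 \frac{1}{2 U} = -5 - \frac{209}{U}$)
$\frac{m{\left(203,740 \right)}}{807533} = \frac{-5 - \frac{209}{203}}{807533} = \left(-5 - \frac{209}{203}\right) \frac{1}{807533} = \left(- \frac{1224}{203}\right) \frac{1}{807533} = - \frac{1224}{163929199}$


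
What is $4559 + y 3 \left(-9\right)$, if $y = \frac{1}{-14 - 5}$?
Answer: $\frac{86648}{19} \approx 4560.4$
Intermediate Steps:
$y = - \frac{1}{19}$ ($y = \frac{1}{-19} = - \frac{1}{19} \approx -0.052632$)
$4559 + y 3 \left(-9\right) = 4559 + \left(- \frac{1}{19}\right) 3 \left(-9\right) = 4559 - - \frac{27}{19} = 4559 + \frac{27}{19} = \frac{86648}{19}$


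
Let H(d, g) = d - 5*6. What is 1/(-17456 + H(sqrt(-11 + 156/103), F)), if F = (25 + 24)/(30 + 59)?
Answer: -1801058/31493301165 - I*sqrt(100631)/31493301165 ≈ -5.7189e-5 - 1.0073e-8*I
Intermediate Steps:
F = 49/89 ≈ 0.55056
H(d, g) = -30 + d (H(d, g) = d - 30 = -30 + d)
1/(-17456 + H(sqrt(-11 + 156/103), F)) = 1/(-17456 + (-30 + sqrt(-11 + 156/103))) = 1/(-17456 + (-30 + sqrt(-977/103))) = 1/(-17456 + (-30 + I*sqrt(100631)/103)) = 1/(-17486 + I*sqrt(100631)/103)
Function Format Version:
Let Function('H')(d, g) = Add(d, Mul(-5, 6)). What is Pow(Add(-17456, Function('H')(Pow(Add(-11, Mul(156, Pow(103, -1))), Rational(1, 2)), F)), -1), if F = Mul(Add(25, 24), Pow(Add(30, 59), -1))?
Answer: Add(Rational(-1801058, 31493301165), Mul(Rational(-1, 31493301165), I, Pow(100631, Rational(1, 2)))) ≈ Add(-5.7189e-5, Mul(-1.0073e-8, I))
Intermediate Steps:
F = Rational(49, 89) (F = Mul(49, Pow(89, -1)) = Mul(49, Rational(1, 89)) = Rational(49, 89) ≈ 0.55056)
Function('H')(d, g) = Add(-30, d) (Function('H')(d, g) = Add(d, -30) = Add(-30, d))
Pow(Add(-17456, Function('H')(Pow(Add(-11, Mul(156, Pow(103, -1))), Rational(1, 2)), F)), -1) = Pow(Add(-17456, Add(-30, Pow(Add(-11, Mul(156, Pow(103, -1))), Rational(1, 2)))), -1) = Pow(Add(-17456, Add(-30, Pow(Add(-11, Mul(156, Rational(1, 103))), Rational(1, 2)))), -1) = Pow(Add(-17456, Add(-30, Pow(Add(-11, Rational(156, 103)), Rational(1, 2)))), -1) = Pow(Add(-17456, Add(-30, Pow(Rational(-977, 103), Rational(1, 2)))), -1) = Pow(Add(-17456, Add(-30, Mul(Rational(1, 103), I, Pow(100631, Rational(1, 2))))), -1) = Pow(Add(-17486, Mul(Rational(1, 103), I, Pow(100631, Rational(1, 2)))), -1)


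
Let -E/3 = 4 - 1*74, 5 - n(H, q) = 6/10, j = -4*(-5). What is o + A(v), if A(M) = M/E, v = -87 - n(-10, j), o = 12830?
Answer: 13471043/1050 ≈ 12830.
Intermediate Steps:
j = 20
n(H, q) = 22/5 (n(H, q) = 5 - 6/10 = 5 - 1*3/5 = 5 - 3/5 = 22/5)
E = 210 (E = -3*(4 - 1*74) = -3*(4 - 74) = -3*(-70) = 210)
v = -457/5 (v = -87 - 1*22/5 = -87 - 22/5 = -457/5 ≈ -91.400)
A(M) = M/210
o + A(v) = 12830 + (1/210)*(-457/5) = 12830 - 457/1050 = 13471043/1050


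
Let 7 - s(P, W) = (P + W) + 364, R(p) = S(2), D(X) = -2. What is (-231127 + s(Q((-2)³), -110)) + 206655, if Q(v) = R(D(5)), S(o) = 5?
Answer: -24724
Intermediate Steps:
R(p) = 5
Q(v) = 5
s(P, W) = -357 - P - W (s(P, W) = 7 - ((P + W) + 364) = 7 - (364 + P + W) = 7 + (-364 - P - W) = -357 - P - W)
(-231127 + s(Q((-2)³), -110)) + 206655 = (-231127 + (-357 - 1*5 - 1*(-110))) + 206655 = (-231127 + (-357 - 5 + 110)) + 206655 = (-231127 - 252) + 206655 = -231379 + 206655 = -24724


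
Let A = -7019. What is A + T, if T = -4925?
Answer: -11944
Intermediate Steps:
A + T = -7019 - 4925 = -11944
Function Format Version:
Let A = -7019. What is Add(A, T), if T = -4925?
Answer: -11944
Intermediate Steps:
Add(A, T) = Add(-7019, -4925) = -11944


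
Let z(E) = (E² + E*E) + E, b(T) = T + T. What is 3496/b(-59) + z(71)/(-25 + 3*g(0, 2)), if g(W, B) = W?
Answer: -642727/1475 ≈ -435.75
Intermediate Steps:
b(T) = 2*T
z(E) = E + 2*E² (z(E) = (E² + E²) + E = 2*E² + E = E + 2*E²)
3496/b(-59) + z(71)/(-25 + 3*g(0, 2)) = 3496/((2*(-59))) + (71*(1 + 2*71))/(-25 + 3*0) = 3496/(-118) + (71*(1 + 142))/(-25 + 0) = 3496*(-1/118) + (71*143)/(-25) = -1748/59 + 10153*(-1/25) = -1748/59 - 10153/25 = -642727/1475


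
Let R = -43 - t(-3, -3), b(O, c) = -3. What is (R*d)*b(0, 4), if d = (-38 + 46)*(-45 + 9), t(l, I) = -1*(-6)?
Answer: -42336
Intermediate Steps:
t(l, I) = 6
d = -288 (d = 8*(-36) = -288)
R = -49 (R = -43 - 1*6 = -43 - 6 = -49)
(R*d)*b(0, 4) = -49*(-288)*(-3) = 14112*(-3) = -42336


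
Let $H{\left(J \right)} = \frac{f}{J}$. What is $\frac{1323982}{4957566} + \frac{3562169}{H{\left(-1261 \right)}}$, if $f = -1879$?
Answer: $\frac{11134434477853436}{4657633257} \approx 2.3906 \cdot 10^{6}$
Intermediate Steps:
$H{\left(J \right)} = - \frac{1879}{J}$
$\frac{1323982}{4957566} + \frac{3562169}{H{\left(-1261 \right)}} = \frac{1323982}{4957566} + \frac{3562169}{\left(-1879\right) \frac{1}{-1261}} = 1323982 \cdot \frac{1}{4957566} + \frac{3562169}{\left(-1879\right) \left(- \frac{1}{1261}\right)} = \frac{661991}{2478783} + \frac{3562169}{\frac{1879}{1261}} = \frac{661991}{2478783} + 3562169 \cdot \frac{1261}{1879} = \frac{661991}{2478783} + \frac{4491895109}{1879} = \frac{11134434477853436}{4657633257}$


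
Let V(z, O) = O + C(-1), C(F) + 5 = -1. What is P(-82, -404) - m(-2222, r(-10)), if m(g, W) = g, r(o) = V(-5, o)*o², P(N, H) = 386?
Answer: 2608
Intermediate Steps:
C(F) = -6 (C(F) = -5 - 1 = -6)
V(z, O) = -6 + O (V(z, O) = O - 6 = -6 + O)
r(o) = o²*(-6 + o) (r(o) = (-6 + o)*o² = o²*(-6 + o))
P(-82, -404) - m(-2222, r(-10)) = 386 - 1*(-2222) = 386 + 2222 = 2608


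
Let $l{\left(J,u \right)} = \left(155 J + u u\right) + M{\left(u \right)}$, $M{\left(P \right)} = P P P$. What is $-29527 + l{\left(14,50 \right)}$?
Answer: $100143$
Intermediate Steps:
$M{\left(P \right)} = P^{3}$ ($M{\left(P \right)} = P P^{2} = P^{3}$)
$l{\left(J,u \right)} = u^{2} + u^{3} + 155 J$ ($l{\left(J,u \right)} = \left(155 J + u u\right) + u^{3} = \left(155 J + u^{2}\right) + u^{3} = \left(u^{2} + 155 J\right) + u^{3} = u^{2} + u^{3} + 155 J$)
$-29527 + l{\left(14,50 \right)} = -29527 + \left(50^{2} + 50^{3} + 155 \cdot 14\right) = -29527 + \left(2500 + 125000 + 2170\right) = -29527 + 129670 = 100143$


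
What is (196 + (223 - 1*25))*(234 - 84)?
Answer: 59100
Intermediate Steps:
(196 + (223 - 1*25))*(234 - 84) = (196 + (223 - 25))*150 = (196 + 198)*150 = 394*150 = 59100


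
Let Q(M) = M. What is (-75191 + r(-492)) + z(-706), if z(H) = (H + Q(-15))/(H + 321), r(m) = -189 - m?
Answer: -4118737/55 ≈ -74886.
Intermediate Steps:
z(H) = (-15 + H)/(321 + H) (z(H) = (H - 15)/(H + 321) = (-15 + H)/(321 + H))
(-75191 + r(-492)) + z(-706) = (-75191 + (-189 - 1*(-492))) + (-15 - 706)/(321 - 706) = (-75191 + (-189 + 492)) - 721/(-385) = (-75191 + 303) - 1/385*(-721) = -74888 + 103/55 = -4118737/55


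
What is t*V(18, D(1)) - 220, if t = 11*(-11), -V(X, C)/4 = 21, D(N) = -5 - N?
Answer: 9944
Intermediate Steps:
V(X, C) = -84 (V(X, C) = -4*21 = -84)
t = -121
t*V(18, D(1)) - 220 = -121*(-84) - 220 = 10164 - 220 = 9944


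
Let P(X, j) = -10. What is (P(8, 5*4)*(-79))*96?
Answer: 75840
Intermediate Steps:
(P(8, 5*4)*(-79))*96 = -10*(-79)*96 = 790*96 = 75840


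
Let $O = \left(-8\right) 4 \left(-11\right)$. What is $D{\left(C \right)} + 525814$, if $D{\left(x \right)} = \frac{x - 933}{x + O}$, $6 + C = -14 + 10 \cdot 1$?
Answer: $\frac{179827445}{342} \approx 5.2581 \cdot 10^{5}$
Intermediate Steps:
$C = -10$ ($C = -6 + \left(-14 + 10 \cdot 1\right) = -6 + \left(-14 + 10\right) = -6 - 4 = -10$)
$O = 352$ ($O = \left(-32\right) \left(-11\right) = 352$)
$D{\left(x \right)} = \frac{-933 + x}{352 + x}$ ($D{\left(x \right)} = \frac{x - 933}{x + 352} = \frac{-933 + x}{352 + x}$)
$D{\left(C \right)} + 525814 = \frac{-933 - 10}{352 - 10} + 525814 = \frac{1}{342} \left(-943\right) + 525814 = - \frac{943}{342} + 525814 = \frac{179827445}{342}$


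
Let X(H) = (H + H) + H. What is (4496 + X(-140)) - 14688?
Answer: -10612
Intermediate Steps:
X(H) = 3*H (X(H) = 2*H + H = 3*H)
(4496 + X(-140)) - 14688 = (4496 + 3*(-140)) - 14688 = (4496 - 420) - 14688 = 4076 - 14688 = -10612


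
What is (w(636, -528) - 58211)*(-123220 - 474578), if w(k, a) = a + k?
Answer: 34733857194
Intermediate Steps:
(w(636, -528) - 58211)*(-123220 - 474578) = ((-528 + 636) - 58211)*(-123220 - 474578) = (108 - 58211)*(-597798) = -58103*(-597798) = 34733857194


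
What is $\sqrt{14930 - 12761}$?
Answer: $3 \sqrt{241} \approx 46.573$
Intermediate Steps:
$\sqrt{14930 - 12761} = \sqrt{2169} = 3 \sqrt{241}$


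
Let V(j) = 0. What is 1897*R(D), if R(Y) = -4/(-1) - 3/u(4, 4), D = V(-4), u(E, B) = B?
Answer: 24661/4 ≈ 6165.3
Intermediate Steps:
D = 0
R(Y) = 13/4 (R(Y) = -4/(-1) - 3/4 = -4*(-1) - 3*¼ = 4 - ¾ = 13/4)
1897*R(D) = 1897*(13/4) = 24661/4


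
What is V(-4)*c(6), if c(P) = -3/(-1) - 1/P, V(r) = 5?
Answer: 85/6 ≈ 14.167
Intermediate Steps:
c(P) = 3 - 1/P (c(P) = -3*(-1) - 1/P = 3 - 1/P)
V(-4)*c(6) = 5*(3 - 1/6) = 5*(17/6) = 85/6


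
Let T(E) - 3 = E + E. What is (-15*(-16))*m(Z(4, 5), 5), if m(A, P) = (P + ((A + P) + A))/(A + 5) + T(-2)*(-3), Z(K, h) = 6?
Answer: 1200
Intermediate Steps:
T(E) = 3 + 2*E (T(E) = 3 + (E + E) = 3 + 2*E)
m(A, P) = 3 + (2*A + 2*P)/(5 + A) (m(A, P) = (P + ((A + P) + A))/(A + 5) + (3 + 2*(-2))*(-3) = (P + (P + 2*A))/(5 + A) + (3 - 4)*(-3) = (2*A + 2*P)/(5 + A) - 1*(-3) = (2*A + 2*P)/(5 + A) + 3 = 3 + (2*A + 2*P)/(5 + A))
(-15*(-16))*m(Z(4, 5), 5) = (-15*(-16))*((15 + 2*5 + 5*6)/(5 + 6)) = 240*((15 + 10 + 30)/11) = 240*((1/11)*55) = 240*5 = 1200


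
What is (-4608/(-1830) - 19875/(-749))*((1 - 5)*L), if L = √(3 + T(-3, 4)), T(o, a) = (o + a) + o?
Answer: -26548428/228445 ≈ -116.21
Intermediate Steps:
T(o, a) = a + 2*o (T(o, a) = (a + o) + o = a + 2*o)
L = 1 (L = √(3 + (4 + 2*(-3))) = √(3 + (4 - 6)) = √(3 - 2) = √1 = 1)
(-4608/(-1830) - 19875/(-749))*((1 - 5)*L) = (-4608/(-1830) - 19875/(-749))*((1 - 5)*1) = (-4608*(-1/1830) - 19875*(-1/749))*(-4*1) = (768/305 + 19875/749)*(-4) = (6637107/228445)*(-4) = -26548428/228445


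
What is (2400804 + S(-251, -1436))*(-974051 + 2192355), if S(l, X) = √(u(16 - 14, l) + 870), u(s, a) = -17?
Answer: 2924909116416 + 1218304*√853 ≈ 2.9249e+12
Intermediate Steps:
S(l, X) = √853 (S(l, X) = √(-17 + 870) = √853)
(2400804 + S(-251, -1436))*(-974051 + 2192355) = (2400804 + √853)*(-974051 + 2192355) = (2400804 + √853)*1218304 = 2924909116416 + 1218304*√853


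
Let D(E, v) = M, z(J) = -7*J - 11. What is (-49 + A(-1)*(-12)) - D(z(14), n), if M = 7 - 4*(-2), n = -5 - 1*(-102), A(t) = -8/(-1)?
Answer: -160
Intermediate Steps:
A(t) = 8 (A(t) = -8*(-1) = 8)
n = 97 (n = -5 + 102 = 97)
z(J) = -11 - 7*J
M = 15 (M = 7 + 8 = 15)
D(E, v) = 15
(-49 + A(-1)*(-12)) - D(z(14), n) = (-49 + 8*(-12)) - 1*15 = (-49 - 96) - 15 = -145 - 15 = -160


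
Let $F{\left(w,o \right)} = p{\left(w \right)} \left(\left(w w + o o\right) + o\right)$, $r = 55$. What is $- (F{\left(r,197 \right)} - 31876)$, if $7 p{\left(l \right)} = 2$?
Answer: $\frac{139070}{7} \approx 19867.0$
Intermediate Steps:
$p{\left(l \right)} = \frac{2}{7}$ ($p{\left(l \right)} = \frac{1}{7} \cdot 2 = \frac{2}{7}$)
$F{\left(w,o \right)} = \frac{2 o}{7} + \frac{2 o^{2}}{7} + \frac{2 w^{2}}{7}$ ($F{\left(w,o \right)} = \frac{2 \left(\left(w w + o o\right) + o\right)}{7} = \frac{2 \left(\left(w^{2} + o^{2}\right) + o\right)}{7} = \frac{2 \left(\left(o^{2} + w^{2}\right) + o\right)}{7} = \frac{2 \left(o + o^{2} + w^{2}\right)}{7} = \frac{2 o}{7} + \frac{2 o^{2}}{7} + \frac{2 w^{2}}{7}$)
$- (F{\left(r,197 \right)} - 31876) = - (\left(\frac{2}{7} \cdot 197 + \frac{2 \cdot 197^{2}}{7} + \frac{2 \cdot 55^{2}}{7}\right) - 31876) = - (\left(\frac{394}{7} + \frac{2}{7} \cdot 38809 + \frac{2}{7} \cdot 3025\right) - 31876) = - (\left(\frac{394}{7} + \frac{77618}{7} + \frac{6050}{7}\right) - 31876) = - (\frac{84062}{7} - 31876) = \left(-1\right) \left(- \frac{139070}{7}\right) = \frac{139070}{7}$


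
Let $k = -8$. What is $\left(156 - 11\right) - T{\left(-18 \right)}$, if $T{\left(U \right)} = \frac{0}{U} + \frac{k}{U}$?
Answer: $\frac{1301}{9} \approx 144.56$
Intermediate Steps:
$T{\left(U \right)} = - \frac{8}{U}$ ($T{\left(U \right)} = \frac{0}{U} - \frac{8}{U} = 0 - \frac{8}{U} = - \frac{8}{U}$)
$\left(156 - 11\right) - T{\left(-18 \right)} = \left(156 - 11\right) - - \frac{8}{-18} = \left(156 - 11\right) - \left(-8\right) \left(- \frac{1}{18}\right) = 145 - \frac{4}{9} = \frac{1301}{9}$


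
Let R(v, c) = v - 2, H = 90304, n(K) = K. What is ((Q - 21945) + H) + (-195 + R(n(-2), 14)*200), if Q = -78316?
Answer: -10952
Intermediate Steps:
R(v, c) = -2 + v
((Q - 21945) + H) + (-195 + R(n(-2), 14)*200) = ((-78316 - 21945) + 90304) + (-195 + (-2 - 2)*200) = (-100261 + 90304) + (-195 - 4*200) = -9957 + (-195 - 800) = -9957 - 995 = -10952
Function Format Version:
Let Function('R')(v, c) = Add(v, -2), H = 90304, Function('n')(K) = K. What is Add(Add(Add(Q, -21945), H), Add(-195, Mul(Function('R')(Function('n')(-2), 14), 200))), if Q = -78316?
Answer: -10952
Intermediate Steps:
Function('R')(v, c) = Add(-2, v)
Add(Add(Add(Q, -21945), H), Add(-195, Mul(Function('R')(Function('n')(-2), 14), 200))) = Add(Add(Add(-78316, -21945), 90304), Add(-195, Mul(Add(-2, -2), 200))) = Add(Add(-100261, 90304), Add(-195, Mul(-4, 200))) = Add(-9957, Add(-195, -800)) = Add(-9957, -995) = -10952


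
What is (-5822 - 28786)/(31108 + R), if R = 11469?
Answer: -34608/42577 ≈ -0.81283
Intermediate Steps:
(-5822 - 28786)/(31108 + R) = (-5822 - 28786)/(31108 + 11469) = -34608/42577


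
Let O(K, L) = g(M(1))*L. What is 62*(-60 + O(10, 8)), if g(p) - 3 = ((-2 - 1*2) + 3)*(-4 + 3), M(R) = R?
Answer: -1736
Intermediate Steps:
g(p) = 4 (g(p) = 3 + ((-2 - 1*2) + 3)*(-4 + 3) = 3 + ((-2 - 2) + 3)*(-1) = 3 + (-4 + 3)*(-1) = 3 - 1*(-1) = 3 + 1 = 4)
O(K, L) = 4*L
62*(-60 + O(10, 8)) = 62*(-60 + 4*8) = 62*(-60 + 32) = 62*(-28) = -1736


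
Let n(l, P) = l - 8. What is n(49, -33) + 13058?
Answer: 13099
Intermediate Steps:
n(l, P) = -8 + l
n(49, -33) + 13058 = (-8 + 49) + 13058 = 41 + 13058 = 13099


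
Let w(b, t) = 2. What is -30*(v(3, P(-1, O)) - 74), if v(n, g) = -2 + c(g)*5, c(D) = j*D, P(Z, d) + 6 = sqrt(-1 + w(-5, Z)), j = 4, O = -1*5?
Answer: 5280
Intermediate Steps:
O = -5
P(Z, d) = -5 (P(Z, d) = -6 + sqrt(-1 + 2) = -6 + sqrt(1) = -6 + 1 = -5)
c(D) = 4*D
v(n, g) = -2 + 20*g (v(n, g) = -2 + (4*g)*5 = -2 + 20*g)
-30*(v(3, P(-1, O)) - 74) = -30*((-2 + 20*(-5)) - 74) = -30*((-2 - 100) - 74) = -30*(-102 - 74) = -30*(-176) = 5280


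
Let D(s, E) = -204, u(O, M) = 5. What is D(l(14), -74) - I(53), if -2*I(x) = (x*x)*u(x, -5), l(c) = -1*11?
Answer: 13637/2 ≈ 6818.5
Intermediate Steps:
l(c) = -11
I(x) = -5*x**2/2 (I(x) = -x*x*5/2 = -x**2*5/2 = -5*x**2/2)
D(l(14), -74) - I(53) = -204 - (-5)*53**2/2 = -204 - (-5)*2809/2 = -204 - 1*(-14045/2) = -204 + 14045/2 = 13637/2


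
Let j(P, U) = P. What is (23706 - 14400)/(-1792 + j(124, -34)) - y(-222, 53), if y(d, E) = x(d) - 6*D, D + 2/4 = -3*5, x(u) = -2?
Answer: -26849/278 ≈ -96.579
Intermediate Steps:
D = -31/2 (D = -1/2 - 3*5 = -1/2 - 15 = -31/2 ≈ -15.500)
y(d, E) = 91 (y(d, E) = -2 - 6*(-31/2) = -2 + 93 = 91)
(23706 - 14400)/(-1792 + j(124, -34)) - y(-222, 53) = (23706 - 14400)/(-1792 + 124) - 1*91 = 9306/(-1668) - 91 = 9306*(-1/1668) - 91 = -1551/278 - 91 = -26849/278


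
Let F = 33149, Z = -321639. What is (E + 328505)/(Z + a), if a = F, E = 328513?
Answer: -328509/144245 ≈ -2.2774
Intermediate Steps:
a = 33149
(E + 328505)/(Z + a) = (328513 + 328505)/(-321639 + 33149) = 657018/(-288490) = 657018*(-1/288490) = -328509/144245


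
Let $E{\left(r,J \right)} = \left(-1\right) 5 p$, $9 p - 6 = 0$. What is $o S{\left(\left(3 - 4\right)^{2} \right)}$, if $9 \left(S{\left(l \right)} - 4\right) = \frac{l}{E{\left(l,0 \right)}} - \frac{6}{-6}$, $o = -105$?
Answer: $- \frac{2569}{6} \approx -428.17$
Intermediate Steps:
$p = \frac{2}{3}$ ($p = \frac{2}{3} + \frac{1}{9} \cdot 0 = \frac{2}{3} + 0 = \frac{2}{3} \approx 0.66667$)
$E{\left(r,J \right)} = - \frac{10}{3}$ ($E{\left(r,J \right)} = \left(-1\right) 5 \cdot \frac{2}{3} = \left(-5\right) \frac{2}{3} = - \frac{10}{3}$)
$S{\left(l \right)} = \frac{37}{9} - \frac{l}{30}$ ($S{\left(l \right)} = 4 + \frac{\frac{l}{- \frac{10}{3}} - \frac{6}{-6}}{9} = 4 + \frac{l \left(- \frac{3}{10}\right) - -1}{9} = 4 + \frac{- \frac{3 l}{10} + 1}{9} = 4 + \frac{1 - \frac{3 l}{10}}{9} = 4 - \left(- \frac{1}{9} + \frac{l}{30}\right) = \frac{37}{9} - \frac{l}{30}$)
$o S{\left(\left(3 - 4\right)^{2} \right)} = - 105 \left(\frac{37}{9} - \frac{\left(3 - 4\right)^{2}}{30}\right) = - 105 \left(\frac{37}{9} - \frac{\left(-1\right)^{2}}{30}\right) = - 105 \left(\frac{37}{9} - \frac{1}{30}\right) = \left(-105\right) \frac{367}{90} = - \frac{2569}{6}$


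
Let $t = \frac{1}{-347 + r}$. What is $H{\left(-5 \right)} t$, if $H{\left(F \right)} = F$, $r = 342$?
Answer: $1$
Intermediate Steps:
$t = - \frac{1}{5}$ ($t = \frac{1}{-347 + 342} = \frac{1}{-5} = - \frac{1}{5} \approx -0.2$)
$H{\left(-5 \right)} t = \left(-5\right) \left(- \frac{1}{5}\right) = 1$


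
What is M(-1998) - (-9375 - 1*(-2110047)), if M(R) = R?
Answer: -2102670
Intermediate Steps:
M(-1998) - (-9375 - 1*(-2110047)) = -1998 - (-9375 - 1*(-2110047)) = -1998 - (-9375 + 2110047) = -1998 - 1*2100672 = -1998 - 2100672 = -2102670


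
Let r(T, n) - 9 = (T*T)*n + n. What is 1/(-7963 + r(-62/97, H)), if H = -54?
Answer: -9409/75554848 ≈ -0.00012453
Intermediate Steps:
r(T, n) = 9 + n + n*T**2 (r(T, n) = 9 + ((T*T)*n + n) = 9 + (T**2*n + n) = 9 + (n*T**2 + n) = 9 + (n + n*T**2) = 9 + n + n*T**2)
1/(-7963 + r(-62/97, H)) = 1/(-7963 + (9 - 54 - 54*(-62/97)**2)) = 1/(-7963 + (9 - 54 - 54*3844/9409)) = 1/(-7963 + (9 - 54 - 207576/9409)) = 1/(-7963 - 630981/9409) = 1/(-75554848/9409) = -9409/75554848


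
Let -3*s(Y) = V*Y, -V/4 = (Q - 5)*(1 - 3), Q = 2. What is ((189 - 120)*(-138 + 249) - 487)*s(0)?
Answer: 0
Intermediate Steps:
V = -24 (V = -4*(2 - 5)*(1 - 3) = -(-12)*(-2) = -4*6 = -24)
s(Y) = 8*Y (s(Y) = -(-8)*Y = 8*Y)
((189 - 120)*(-138 + 249) - 487)*s(0) = ((189 - 120)*(-138 + 249) - 487)*(8*0) = (69*111 - 487)*0 = (7659 - 487)*0 = 7172*0 = 0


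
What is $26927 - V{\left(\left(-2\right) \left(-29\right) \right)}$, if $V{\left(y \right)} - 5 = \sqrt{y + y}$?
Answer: $26922 - 2 \sqrt{29} \approx 26911.0$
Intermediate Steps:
$V{\left(y \right)} = 5 + \sqrt{2} \sqrt{y}$ ($V{\left(y \right)} = 5 + \sqrt{y + y} = 5 + \sqrt{2 y} = 5 + \sqrt{2} \sqrt{y}$)
$26927 - V{\left(\left(-2\right) \left(-29\right) \right)} = 26927 - \left(5 + \sqrt{2} \sqrt{\left(-2\right) \left(-29\right)}\right) = 26927 - \left(5 + \sqrt{2} \sqrt{58}\right) = 26927 - \left(5 + 2 \sqrt{29}\right) = 26922 - 2 \sqrt{29}$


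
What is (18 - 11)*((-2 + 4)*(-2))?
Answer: -28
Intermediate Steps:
(18 - 11)*((-2 + 4)*(-2)) = 7*(2*(-2)) = 7*(-4) = -28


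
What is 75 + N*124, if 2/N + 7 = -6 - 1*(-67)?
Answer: 2149/27 ≈ 79.593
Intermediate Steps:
N = 1/27 (N = 2/(-7 + (-6 - 1*(-67))) = 2/(-7 + (-6 + 67)) = 2/(-7 + 61) = 2/54 = 2*(1/54) = 1/27 ≈ 0.037037)
75 + N*124 = 75 + (1/27)*124 = 75 + 124/27 = 2149/27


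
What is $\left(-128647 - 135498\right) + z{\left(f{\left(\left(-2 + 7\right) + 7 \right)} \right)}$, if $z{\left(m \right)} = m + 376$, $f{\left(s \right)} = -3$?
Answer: $-263772$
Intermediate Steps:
$z{\left(m \right)} = 376 + m$
$\left(-128647 - 135498\right) + z{\left(f{\left(\left(-2 + 7\right) + 7 \right)} \right)} = \left(-128647 - 135498\right) + \left(376 - 3\right) = -264145 + 373 = -263772$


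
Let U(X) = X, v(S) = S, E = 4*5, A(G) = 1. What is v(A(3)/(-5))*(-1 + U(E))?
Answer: -19/5 ≈ -3.8000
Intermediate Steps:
E = 20
v(A(3)/(-5))*(-1 + U(E)) = (1/(-5))*(-1 + 20) = (1*(-⅕))*19 = -⅕*19 = -19/5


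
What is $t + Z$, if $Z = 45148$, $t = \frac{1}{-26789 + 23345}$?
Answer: $\frac{155489711}{3444} \approx 45148.0$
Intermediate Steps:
$t = - \frac{1}{3444}$ ($t = \frac{1}{-3444} = - \frac{1}{3444} \approx -0.00029036$)
$t + Z = - \frac{1}{3444} + 45148 = \frac{155489711}{3444}$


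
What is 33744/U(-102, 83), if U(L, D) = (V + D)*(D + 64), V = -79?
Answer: 2812/49 ≈ 57.388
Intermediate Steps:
U(L, D) = (-79 + D)*(64 + D) (U(L, D) = (-79 + D)*(D + 64) = (-79 + D)*(64 + D))
33744/U(-102, 83) = 33744/(-5056 + 83² - 15*83) = 33744/(-5056 + 6889 - 1245) = 33744/588 = 33744*(1/588) = 2812/49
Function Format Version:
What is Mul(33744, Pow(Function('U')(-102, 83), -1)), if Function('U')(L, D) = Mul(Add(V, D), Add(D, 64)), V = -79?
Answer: Rational(2812, 49) ≈ 57.388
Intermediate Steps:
Function('U')(L, D) = Mul(Add(-79, D), Add(64, D)) (Function('U')(L, D) = Mul(Add(-79, D), Add(D, 64)) = Mul(Add(-79, D), Add(64, D)))
Mul(33744, Pow(Function('U')(-102, 83), -1)) = Mul(33744, Pow(Add(-5056, Pow(83, 2), Mul(-15, 83)), -1)) = Mul(33744, Pow(Add(-5056, 6889, -1245), -1)) = Mul(33744, Pow(588, -1)) = Mul(33744, Rational(1, 588)) = Rational(2812, 49)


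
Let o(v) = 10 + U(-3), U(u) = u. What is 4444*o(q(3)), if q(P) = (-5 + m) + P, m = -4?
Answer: 31108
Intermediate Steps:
q(P) = -9 + P (q(P) = (-5 - 4) + P = -9 + P)
o(v) = 7 (o(v) = 10 - 3 = 7)
4444*o(q(3)) = 4444*7 = 31108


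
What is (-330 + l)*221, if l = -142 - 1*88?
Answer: -123760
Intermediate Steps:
l = -230 (l = -142 - 88 = -230)
(-330 + l)*221 = (-330 - 230)*221 = -560*221 = -123760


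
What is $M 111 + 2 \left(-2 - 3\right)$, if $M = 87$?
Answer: $9647$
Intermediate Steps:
$M 111 + 2 \left(-2 - 3\right) = 87 \cdot 111 + 2 \left(-2 - 3\right) = 9657 + 2 \left(-5\right) = 9657 - 10 = 9647$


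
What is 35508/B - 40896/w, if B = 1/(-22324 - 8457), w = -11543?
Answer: -12616172846268/11543 ≈ -1.0930e+9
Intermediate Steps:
B = -1/30781 (B = 1/(-30781) = -1/30781 ≈ -3.2488e-5)
35508/B - 40896/w = 35508/(-1/30781) - 40896/(-11543) = 35508*(-30781) - 40896*(-1/11543) = -1092971748 + 40896/11543 = -12616172846268/11543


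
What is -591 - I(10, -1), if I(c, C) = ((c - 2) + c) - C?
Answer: -610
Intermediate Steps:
I(c, C) = -2 - C + 2*c (I(c, C) = ((-2 + c) + c) - C = (-2 + 2*c) - C = -2 - C + 2*c)
-591 - I(10, -1) = -591 - (-2 - 1*(-1) + 2*10) = -591 - (-2 + 1 + 20) = -591 - 1*19 = -591 - 19 = -610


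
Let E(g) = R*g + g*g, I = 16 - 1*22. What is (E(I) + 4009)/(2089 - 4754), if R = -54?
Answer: -4369/2665 ≈ -1.6394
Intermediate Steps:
I = -6 (I = 16 - 22 = -6)
E(g) = g² - 54*g (E(g) = -54*g + g*g = -54*g + g² = g² - 54*g)
(E(I) + 4009)/(2089 - 4754) = (-6*(-54 - 6) + 4009)/(2089 - 4754) = (-6*(-60) + 4009)/(-2665) = (360 + 4009)*(-1/2665) = 4369*(-1/2665) = -4369/2665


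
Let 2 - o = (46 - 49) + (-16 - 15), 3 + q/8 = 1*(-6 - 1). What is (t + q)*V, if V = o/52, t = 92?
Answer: 108/13 ≈ 8.3077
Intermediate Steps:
q = -80 (q = -24 + 8*(1*(-6 - 1)) = -24 + 8*(1*(-7)) = -24 + 8*(-7) = -24 - 56 = -80)
o = 36 (o = 2 - ((46 - 49) + (-16 - 15)) = 2 - (-3 - 31) = 2 - 1*(-34) = 2 + 34 = 36)
V = 9/13 (V = 36/52 = 36*(1/52) = 9/13 ≈ 0.69231)
(t + q)*V = (92 - 80)*(9/13) = 12*(9/13) = 108/13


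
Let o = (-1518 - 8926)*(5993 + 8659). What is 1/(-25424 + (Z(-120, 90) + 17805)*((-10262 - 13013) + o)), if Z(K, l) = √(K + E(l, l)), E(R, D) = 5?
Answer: I/(7*(-389290464377*I + 21864109*√115)) ≈ -3.6697e-13 + 2.2102e-16*I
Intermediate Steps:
o = -153025488 (o = -10444*14652 = -153025488)
Z(K, l) = √(5 + K) (Z(K, l) = √(K + 5) = √(5 + K))
1/(-25424 + (Z(-120, 90) + 17805)*((-10262 - 13013) + o)) = 1/(-25424 + (√(5 - 120) + 17805)*((-10262 - 13013) - 153025488)) = 1/(-25424 + (√(-115) + 17805)*(-23275 - 153025488)) = 1/(-25424 + (I*√115 + 17805)*(-153048763)) = 1/(-25424 + (17805 + I*√115)*(-153048763)) = 1/(-25424 + (-2725033225215 - 153048763*I*√115)) = 1/(-2725033250639 - 153048763*I*√115)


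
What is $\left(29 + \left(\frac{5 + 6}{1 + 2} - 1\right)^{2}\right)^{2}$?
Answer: $\frac{105625}{81} \approx 1304.0$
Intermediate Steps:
$\left(29 + \left(\frac{5 + 6}{1 + 2} - 1\right)^{2}\right)^{2} = \left(29 + \left(\frac{11}{3} - 1\right)^{2}\right)^{2} = \left(29 + \left(\frac{8}{3}\right)^{2}\right)^{2} = \left(29 + \frac{64}{9}\right)^{2} = \left(\frac{325}{9}\right)^{2} = \frac{105625}{81}$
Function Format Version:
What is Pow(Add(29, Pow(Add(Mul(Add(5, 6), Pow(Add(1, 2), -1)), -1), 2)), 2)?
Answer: Rational(105625, 81) ≈ 1304.0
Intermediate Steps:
Pow(Add(29, Pow(Add(Mul(Add(5, 6), Pow(Add(1, 2), -1)), -1), 2)), 2) = Pow(Add(29, Pow(Add(Mul(11, Pow(3, -1)), -1), 2)), 2) = Pow(Add(29, Pow(Add(Mul(11, Rational(1, 3)), -1), 2)), 2) = Pow(Add(29, Pow(Add(Rational(11, 3), -1), 2)), 2) = Pow(Add(29, Pow(Rational(8, 3), 2)), 2) = Pow(Add(29, Rational(64, 9)), 2) = Pow(Rational(325, 9), 2) = Rational(105625, 81)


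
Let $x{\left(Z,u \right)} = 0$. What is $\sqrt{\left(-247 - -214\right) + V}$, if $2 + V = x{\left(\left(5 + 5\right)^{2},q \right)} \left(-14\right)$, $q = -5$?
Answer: $i \sqrt{35} \approx 5.9161 i$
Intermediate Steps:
$V = -2$ ($V = -2 + 0 \left(-14\right) = -2 + 0 = -2$)
$\sqrt{\left(-247 - -214\right) + V} = \sqrt{\left(-247 - -214\right) - 2} = \sqrt{\left(-247 + 214\right) - 2} = \sqrt{-33 - 2} = \sqrt{-35} = i \sqrt{35}$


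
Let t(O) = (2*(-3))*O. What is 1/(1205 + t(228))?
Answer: -1/163 ≈ -0.0061350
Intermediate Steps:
t(O) = -6*O
1/(1205 + t(228)) = 1/(1205 - 6*228) = 1/(1205 - 1368) = 1/(-163) = -1/163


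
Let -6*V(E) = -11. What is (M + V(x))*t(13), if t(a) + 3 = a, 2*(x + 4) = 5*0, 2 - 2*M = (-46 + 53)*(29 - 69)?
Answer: 4285/3 ≈ 1428.3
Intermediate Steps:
M = 141 (M = 1 - (-46 + 53)*(29 - 69)/2 = 1 - 7*(-40)/2 = 1 - ½*(-280) = 1 + 140 = 141)
x = -4 (x = -4 + (5*0)/2 = -4 + (½)*0 = -4 + 0 = -4)
t(a) = -3 + a
V(E) = 11/6 (V(E) = -⅙*(-11) = 11/6)
(M + V(x))*t(13) = (141 + 11/6)*(-3 + 13) = (857/6)*10 = 4285/3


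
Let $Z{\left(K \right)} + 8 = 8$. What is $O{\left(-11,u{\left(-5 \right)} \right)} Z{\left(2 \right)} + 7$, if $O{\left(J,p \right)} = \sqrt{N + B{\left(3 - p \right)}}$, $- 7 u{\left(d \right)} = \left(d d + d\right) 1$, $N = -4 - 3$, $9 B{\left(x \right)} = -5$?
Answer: $7$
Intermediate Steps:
$Z{\left(K \right)} = 0$ ($Z{\left(K \right)} = -8 + 8 = 0$)
$B{\left(x \right)} = - \frac{5}{9}$ ($B{\left(x \right)} = \frac{1}{9} \left(-5\right) = - \frac{5}{9}$)
$N = -7$ ($N = -4 - 3 = -7$)
$u{\left(d \right)} = - \frac{d}{7} - \frac{d^{2}}{7}$ ($u{\left(d \right)} = - \frac{\left(d d + d\right) 1}{7} = - \frac{\left(d^{2} + d\right) 1}{7} = - \frac{\left(d + d^{2}\right) 1}{7} = - \frac{d + d^{2}}{7} = - \frac{d}{7} - \frac{d^{2}}{7}$)
$O{\left(J,p \right)} = \frac{2 i \sqrt{17}}{3}$ ($O{\left(J,p \right)} = \sqrt{-7 - \frac{5}{9}} = \sqrt{- \frac{68}{9}} = \frac{2 i \sqrt{17}}{3}$)
$O{\left(-11,u{\left(-5 \right)} \right)} Z{\left(2 \right)} + 7 = \frac{2 i \sqrt{17}}{3} \cdot 0 + 7 = 0 + 7 = 7$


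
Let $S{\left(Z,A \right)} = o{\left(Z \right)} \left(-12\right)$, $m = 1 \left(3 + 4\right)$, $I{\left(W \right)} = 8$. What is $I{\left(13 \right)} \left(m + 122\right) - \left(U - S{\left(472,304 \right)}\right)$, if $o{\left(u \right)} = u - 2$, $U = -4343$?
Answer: $-265$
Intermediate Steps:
$m = 7$ ($m = 1 \cdot 7 = 7$)
$o{\left(u \right)} = -2 + u$
$S{\left(Z,A \right)} = 24 - 12 Z$ ($S{\left(Z,A \right)} = \left(-2 + Z\right) \left(-12\right) = 24 - 12 Z$)
$I{\left(13 \right)} \left(m + 122\right) - \left(U - S{\left(472,304 \right)}\right) = 8 \left(7 + 122\right) - \left(-4343 - \left(24 - 5664\right)\right) = 8 \cdot 129 - \left(-4343 - \left(24 - 5664\right)\right) = 1032 - \left(-4343 - -5640\right) = 1032 - \left(-4343 + 5640\right) = 1032 - 1297 = -265$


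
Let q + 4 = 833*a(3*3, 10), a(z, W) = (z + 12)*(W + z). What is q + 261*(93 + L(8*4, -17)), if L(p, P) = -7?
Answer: 354809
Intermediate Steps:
a(z, W) = (12 + z)*(W + z)
q = 332363 (q = -4 + 833*((3*3)**2 + 12*10 + 12*(3*3) + 10*(3*3)) = -4 + 833*(9**2 + 120 + 12*9 + 10*9) = -4 + 833*(81 + 120 + 108 + 90) = -4 + 833*399 = -4 + 332367 = 332363)
q + 261*(93 + L(8*4, -17)) = 332363 + 261*(93 - 7) = 332363 + 261*86 = 332363 + 22446 = 354809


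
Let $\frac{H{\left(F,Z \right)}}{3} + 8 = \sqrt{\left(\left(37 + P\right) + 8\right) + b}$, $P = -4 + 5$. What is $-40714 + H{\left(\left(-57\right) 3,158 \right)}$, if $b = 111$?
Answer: $-40738 + 3 \sqrt{157} \approx -40700.0$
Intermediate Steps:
$P = 1$
$H{\left(F,Z \right)} = -24 + 3 \sqrt{157}$ ($H{\left(F,Z \right)} = -24 + 3 \sqrt{\left(\left(37 + 1\right) + 8\right) + 111} = -24 + 3 \sqrt{\left(38 + 8\right) + 111} = -24 + 3 \sqrt{46 + 111} = -24 + 3 \sqrt{157}$)
$-40714 + H{\left(\left(-57\right) 3,158 \right)} = -40714 - \left(24 - 3 \sqrt{157}\right) = -40738 + 3 \sqrt{157}$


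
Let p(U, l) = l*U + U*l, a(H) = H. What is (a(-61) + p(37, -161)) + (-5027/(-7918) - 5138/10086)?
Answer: -478162416331/39930474 ≈ -11975.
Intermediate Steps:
p(U, l) = 2*U*l (p(U, l) = U*l + U*l = 2*U*l)
(a(-61) + p(37, -161)) + (-5027/(-7918) - 5138/10086) = (-61 + 2*37*(-161)) + (-5027/(-7918) - 5138/10086) = (-61 - 11914) + (-5027*(-1/7918) - 5138*1/10086) = -11975 + (5027/7918 - 2569/5043) = -11975 + 5009819/39930474 = -478162416331/39930474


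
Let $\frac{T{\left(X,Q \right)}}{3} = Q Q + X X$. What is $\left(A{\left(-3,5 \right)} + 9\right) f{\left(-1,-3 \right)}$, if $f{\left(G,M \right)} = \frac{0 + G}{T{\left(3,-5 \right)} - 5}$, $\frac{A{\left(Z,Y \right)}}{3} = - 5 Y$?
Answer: $\frac{66}{97} \approx 0.68041$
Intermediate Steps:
$A{\left(Z,Y \right)} = - 15 Y$ ($A{\left(Z,Y \right)} = 3 \left(- 5 Y\right) = - 15 Y$)
$T{\left(X,Q \right)} = 3 Q^{2} + 3 X^{2}$ ($T{\left(X,Q \right)} = 3 \left(Q Q + X X\right) = 3 \left(Q^{2} + X^{2}\right) = 3 Q^{2} + 3 X^{2}$)
$f{\left(G,M \right)} = \frac{G}{97}$ ($f{\left(G,M \right)} = \frac{0 + G}{\left(3 \left(-5\right)^{2} + 3 \cdot 3^{2}\right) - 5} = \frac{G}{\left(3 \cdot 25 + 3 \cdot 9\right) - 5} = \frac{G}{\left(75 + 27\right) - 5} = \frac{G}{102 - 5} = \frac{G}{97}$)
$\left(A{\left(-3,5 \right)} + 9\right) f{\left(-1,-3 \right)} = \left(\left(-15\right) 5 + 9\right) \frac{1}{97} \left(-1\right) = \left(-75 + 9\right) \left(- \frac{1}{97}\right) = \left(-66\right) \left(- \frac{1}{97}\right) = \frac{66}{97}$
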